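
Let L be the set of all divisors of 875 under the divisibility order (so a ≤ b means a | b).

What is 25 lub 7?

In the divisibility order, the join is the least common multiple: lcm(25, 7) = 175.

175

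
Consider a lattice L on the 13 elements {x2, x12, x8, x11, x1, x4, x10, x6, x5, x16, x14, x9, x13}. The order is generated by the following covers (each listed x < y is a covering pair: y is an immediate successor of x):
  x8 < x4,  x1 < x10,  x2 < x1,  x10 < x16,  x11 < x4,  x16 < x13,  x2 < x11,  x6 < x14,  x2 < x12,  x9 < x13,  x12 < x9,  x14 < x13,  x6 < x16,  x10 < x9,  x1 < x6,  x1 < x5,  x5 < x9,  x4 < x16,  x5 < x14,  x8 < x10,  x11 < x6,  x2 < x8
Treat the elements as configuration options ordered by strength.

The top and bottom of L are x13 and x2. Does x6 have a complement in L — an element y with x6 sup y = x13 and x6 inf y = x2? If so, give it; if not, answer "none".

Need y with x6 ∨ y = x13 and x6 ∧ y = x2.
Checking each element gives: x12.

x12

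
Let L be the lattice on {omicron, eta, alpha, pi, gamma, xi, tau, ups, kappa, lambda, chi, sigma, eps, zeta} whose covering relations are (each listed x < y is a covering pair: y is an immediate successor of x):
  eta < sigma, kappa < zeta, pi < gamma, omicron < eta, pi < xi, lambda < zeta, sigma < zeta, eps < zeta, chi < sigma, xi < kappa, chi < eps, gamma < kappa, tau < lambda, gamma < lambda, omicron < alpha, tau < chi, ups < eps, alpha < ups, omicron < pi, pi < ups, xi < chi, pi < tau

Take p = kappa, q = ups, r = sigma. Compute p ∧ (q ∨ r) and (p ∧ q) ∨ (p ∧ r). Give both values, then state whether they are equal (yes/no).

kappa; xi; no

q ∨ r = zeta, so p ∧ (q ∨ r) = kappa ∧ zeta = kappa.
p ∧ q = pi and p ∧ r = xi, so (p ∧ q) ∨ (p ∧ r) = pi ∨ xi = xi.
Equal: no.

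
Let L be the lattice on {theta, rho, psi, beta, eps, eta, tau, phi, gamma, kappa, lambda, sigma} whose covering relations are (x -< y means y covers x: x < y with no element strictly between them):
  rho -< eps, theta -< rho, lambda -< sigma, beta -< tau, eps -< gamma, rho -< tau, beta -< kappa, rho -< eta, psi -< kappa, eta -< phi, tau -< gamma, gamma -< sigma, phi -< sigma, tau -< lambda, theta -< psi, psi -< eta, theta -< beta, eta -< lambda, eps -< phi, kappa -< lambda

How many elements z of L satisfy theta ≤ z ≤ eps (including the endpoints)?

3

The interval [theta, eps] = {eps, rho, theta}, which has 3 elements.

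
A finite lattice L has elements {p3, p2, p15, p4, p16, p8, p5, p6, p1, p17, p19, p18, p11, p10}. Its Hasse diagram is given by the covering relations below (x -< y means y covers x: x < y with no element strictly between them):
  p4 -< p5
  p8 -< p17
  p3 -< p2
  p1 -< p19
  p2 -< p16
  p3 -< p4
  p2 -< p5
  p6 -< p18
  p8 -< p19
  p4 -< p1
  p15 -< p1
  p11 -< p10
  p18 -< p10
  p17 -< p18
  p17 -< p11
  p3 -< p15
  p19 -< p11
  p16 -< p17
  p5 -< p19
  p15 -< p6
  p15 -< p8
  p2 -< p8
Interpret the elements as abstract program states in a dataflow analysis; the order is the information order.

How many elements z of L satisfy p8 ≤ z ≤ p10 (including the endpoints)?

The interval [p8, p10] = {p10, p11, p17, p18, p19, p8}, which has 6 elements.

6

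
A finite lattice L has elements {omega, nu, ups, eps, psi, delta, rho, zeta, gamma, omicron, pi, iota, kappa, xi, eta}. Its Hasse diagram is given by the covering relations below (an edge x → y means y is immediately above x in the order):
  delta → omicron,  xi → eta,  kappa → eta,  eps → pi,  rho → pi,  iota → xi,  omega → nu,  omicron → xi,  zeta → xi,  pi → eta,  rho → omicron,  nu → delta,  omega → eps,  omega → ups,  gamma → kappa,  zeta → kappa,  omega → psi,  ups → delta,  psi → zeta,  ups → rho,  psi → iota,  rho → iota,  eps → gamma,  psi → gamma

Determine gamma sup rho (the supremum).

Common upper bounds of {gamma, rho}: eta.
The least among these is eta.

eta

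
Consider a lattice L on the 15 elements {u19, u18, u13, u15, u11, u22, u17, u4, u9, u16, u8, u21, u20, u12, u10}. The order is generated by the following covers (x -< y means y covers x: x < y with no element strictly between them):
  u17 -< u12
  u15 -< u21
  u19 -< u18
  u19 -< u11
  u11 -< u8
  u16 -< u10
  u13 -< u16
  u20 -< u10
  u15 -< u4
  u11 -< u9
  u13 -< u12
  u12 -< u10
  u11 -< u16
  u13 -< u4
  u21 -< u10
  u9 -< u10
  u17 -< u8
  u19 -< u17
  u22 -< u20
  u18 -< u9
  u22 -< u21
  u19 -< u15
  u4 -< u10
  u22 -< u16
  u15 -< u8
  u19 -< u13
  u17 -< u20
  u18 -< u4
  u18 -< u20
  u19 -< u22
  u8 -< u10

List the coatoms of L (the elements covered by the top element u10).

u12, u16, u20, u21, u4, u8, u9

The coatoms are exactly the elements covered by u10: u12, u16, u20, u21, u4, u8, u9.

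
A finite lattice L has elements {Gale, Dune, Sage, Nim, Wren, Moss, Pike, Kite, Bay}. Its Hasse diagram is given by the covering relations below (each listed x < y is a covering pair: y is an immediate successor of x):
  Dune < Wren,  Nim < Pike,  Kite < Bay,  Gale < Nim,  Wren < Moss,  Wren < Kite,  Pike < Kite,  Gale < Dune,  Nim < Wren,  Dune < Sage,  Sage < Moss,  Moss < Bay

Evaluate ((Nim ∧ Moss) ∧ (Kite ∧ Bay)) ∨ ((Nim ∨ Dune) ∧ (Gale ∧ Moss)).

Nim

Nim ∧ Moss = Nim
Kite ∧ Bay = Kite
Nim ∧ Kite = Nim
Nim ∨ Dune = Wren
Gale ∧ Moss = Gale
Wren ∧ Gale = Gale
Nim ∨ Gale = Nim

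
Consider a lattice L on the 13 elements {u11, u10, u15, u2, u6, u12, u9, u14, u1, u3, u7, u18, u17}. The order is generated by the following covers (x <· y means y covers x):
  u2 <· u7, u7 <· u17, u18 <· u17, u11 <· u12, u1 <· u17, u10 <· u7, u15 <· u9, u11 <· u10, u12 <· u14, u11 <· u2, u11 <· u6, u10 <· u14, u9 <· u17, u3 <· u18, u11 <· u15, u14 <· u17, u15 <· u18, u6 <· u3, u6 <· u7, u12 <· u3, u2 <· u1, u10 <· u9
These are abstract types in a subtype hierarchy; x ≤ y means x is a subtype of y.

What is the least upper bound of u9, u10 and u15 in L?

Common upper bounds of {u9, u10, u15}: u17, u9.
The least among these is u9.

u9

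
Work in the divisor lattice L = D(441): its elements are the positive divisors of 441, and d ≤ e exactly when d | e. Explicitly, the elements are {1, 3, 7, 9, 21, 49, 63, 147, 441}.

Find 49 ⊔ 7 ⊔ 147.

147

In the divisibility order, the join is the least common multiple: lcm(49, 7, 147) = 147.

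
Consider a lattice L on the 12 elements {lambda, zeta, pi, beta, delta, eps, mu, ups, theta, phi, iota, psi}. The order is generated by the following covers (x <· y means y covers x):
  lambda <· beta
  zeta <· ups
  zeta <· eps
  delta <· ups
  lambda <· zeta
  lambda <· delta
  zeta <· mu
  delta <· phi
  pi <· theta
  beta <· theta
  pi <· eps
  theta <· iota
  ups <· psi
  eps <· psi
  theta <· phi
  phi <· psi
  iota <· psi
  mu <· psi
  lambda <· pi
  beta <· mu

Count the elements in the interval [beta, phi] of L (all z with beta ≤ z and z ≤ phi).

3

The interval [beta, phi] = {beta, phi, theta}, which has 3 elements.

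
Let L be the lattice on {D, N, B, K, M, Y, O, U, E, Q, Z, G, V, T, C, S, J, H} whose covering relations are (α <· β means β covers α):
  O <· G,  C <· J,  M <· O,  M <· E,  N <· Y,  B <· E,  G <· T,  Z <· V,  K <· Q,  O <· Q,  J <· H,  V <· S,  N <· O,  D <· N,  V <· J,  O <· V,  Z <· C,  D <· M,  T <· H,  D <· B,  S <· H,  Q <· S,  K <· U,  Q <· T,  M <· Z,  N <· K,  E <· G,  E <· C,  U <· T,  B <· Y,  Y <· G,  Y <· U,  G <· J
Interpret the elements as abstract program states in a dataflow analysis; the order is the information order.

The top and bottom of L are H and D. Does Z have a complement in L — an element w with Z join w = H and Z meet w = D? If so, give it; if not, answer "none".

U

Need w with Z ∨ w = H and Z ∧ w = D.
Checking each element gives: U.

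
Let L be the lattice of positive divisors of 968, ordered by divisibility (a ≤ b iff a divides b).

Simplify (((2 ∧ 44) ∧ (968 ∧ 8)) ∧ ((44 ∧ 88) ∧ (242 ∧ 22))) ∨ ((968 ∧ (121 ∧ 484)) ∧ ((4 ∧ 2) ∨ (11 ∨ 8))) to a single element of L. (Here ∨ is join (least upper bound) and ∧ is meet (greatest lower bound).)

2 ∧ 44 = 2
968 ∧ 8 = 8
2 ∧ 8 = 2
44 ∧ 88 = 44
242 ∧ 22 = 22
44 ∧ 22 = 22
2 ∧ 22 = 2
121 ∧ 484 = 121
968 ∧ 121 = 121
4 ∧ 2 = 2
11 ∨ 8 = 88
2 ∨ 88 = 88
121 ∧ 88 = 11
2 ∨ 11 = 22

22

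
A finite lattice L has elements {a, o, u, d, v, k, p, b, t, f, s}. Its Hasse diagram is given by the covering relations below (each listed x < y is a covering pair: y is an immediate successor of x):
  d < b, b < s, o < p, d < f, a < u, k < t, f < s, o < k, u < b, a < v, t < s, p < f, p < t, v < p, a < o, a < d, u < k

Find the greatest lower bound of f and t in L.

p

Common lower bounds of {f, t}: a, o, p, v.
The greatest among these is p.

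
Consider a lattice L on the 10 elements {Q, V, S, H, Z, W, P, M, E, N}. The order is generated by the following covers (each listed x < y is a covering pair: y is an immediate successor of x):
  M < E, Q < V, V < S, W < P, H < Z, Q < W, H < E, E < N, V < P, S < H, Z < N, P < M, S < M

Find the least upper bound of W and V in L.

Common upper bounds of {W, V}: E, M, N, P.
The least among these is P.

P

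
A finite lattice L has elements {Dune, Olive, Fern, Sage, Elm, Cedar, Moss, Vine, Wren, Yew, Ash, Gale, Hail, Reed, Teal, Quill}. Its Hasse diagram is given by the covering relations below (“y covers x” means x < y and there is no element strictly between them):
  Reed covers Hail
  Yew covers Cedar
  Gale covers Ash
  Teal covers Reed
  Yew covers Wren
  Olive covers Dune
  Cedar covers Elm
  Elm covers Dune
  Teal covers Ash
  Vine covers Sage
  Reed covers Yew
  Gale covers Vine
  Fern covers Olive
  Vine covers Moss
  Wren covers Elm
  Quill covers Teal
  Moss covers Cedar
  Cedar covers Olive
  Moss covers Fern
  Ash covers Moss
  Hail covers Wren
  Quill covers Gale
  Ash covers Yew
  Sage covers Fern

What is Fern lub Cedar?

Common upper bounds of {Fern, Cedar}: Ash, Gale, Moss, Quill, Teal, Vine.
The least among these is Moss.

Moss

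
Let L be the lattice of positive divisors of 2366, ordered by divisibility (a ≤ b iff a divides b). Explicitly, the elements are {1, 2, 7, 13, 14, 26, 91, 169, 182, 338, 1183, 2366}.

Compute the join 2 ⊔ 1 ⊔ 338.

In the divisibility order, the join is the least common multiple: lcm(2, 1, 338) = 338.

338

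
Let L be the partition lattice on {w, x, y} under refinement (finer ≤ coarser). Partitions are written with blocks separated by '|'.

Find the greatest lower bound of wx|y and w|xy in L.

The meet (common refinement) of wx|y and w|xy intersects blocks pairwise, giving w|x|y.

w|x|y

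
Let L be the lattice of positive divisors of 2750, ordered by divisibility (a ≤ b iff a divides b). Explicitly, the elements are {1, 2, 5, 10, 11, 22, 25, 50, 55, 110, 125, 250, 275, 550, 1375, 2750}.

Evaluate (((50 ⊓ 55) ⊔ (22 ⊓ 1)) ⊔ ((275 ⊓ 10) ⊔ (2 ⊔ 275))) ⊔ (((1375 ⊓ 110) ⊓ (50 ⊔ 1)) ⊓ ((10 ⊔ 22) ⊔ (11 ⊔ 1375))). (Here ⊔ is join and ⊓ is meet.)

50 ∧ 55 = 5
22 ∧ 1 = 1
5 ∨ 1 = 5
275 ∧ 10 = 5
2 ∨ 275 = 550
5 ∨ 550 = 550
5 ∨ 550 = 550
1375 ∧ 110 = 55
50 ∨ 1 = 50
55 ∧ 50 = 5
10 ∨ 22 = 110
11 ∨ 1375 = 1375
110 ∨ 1375 = 2750
5 ∧ 2750 = 5
550 ∨ 5 = 550

550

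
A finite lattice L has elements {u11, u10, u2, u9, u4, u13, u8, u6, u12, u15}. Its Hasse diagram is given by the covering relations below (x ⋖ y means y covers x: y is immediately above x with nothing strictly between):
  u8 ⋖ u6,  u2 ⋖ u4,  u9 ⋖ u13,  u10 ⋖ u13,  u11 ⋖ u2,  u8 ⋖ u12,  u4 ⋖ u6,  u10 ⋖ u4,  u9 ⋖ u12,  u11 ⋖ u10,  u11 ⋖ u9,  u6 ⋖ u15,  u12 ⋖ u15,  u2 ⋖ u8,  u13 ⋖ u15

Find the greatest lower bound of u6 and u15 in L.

u6

Common lower bounds of {u6, u15}: u10, u11, u2, u4, u6, u8.
The greatest among these is u6.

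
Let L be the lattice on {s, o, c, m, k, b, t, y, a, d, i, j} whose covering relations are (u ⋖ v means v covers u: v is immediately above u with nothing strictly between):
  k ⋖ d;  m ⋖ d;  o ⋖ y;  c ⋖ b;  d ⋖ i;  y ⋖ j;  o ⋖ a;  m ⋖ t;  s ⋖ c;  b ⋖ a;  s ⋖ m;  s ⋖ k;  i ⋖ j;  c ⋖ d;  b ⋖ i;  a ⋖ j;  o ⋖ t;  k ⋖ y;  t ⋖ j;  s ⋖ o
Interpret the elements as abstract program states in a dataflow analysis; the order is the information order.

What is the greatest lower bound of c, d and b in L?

Common lower bounds of {c, d, b}: c, s.
The greatest among these is c.

c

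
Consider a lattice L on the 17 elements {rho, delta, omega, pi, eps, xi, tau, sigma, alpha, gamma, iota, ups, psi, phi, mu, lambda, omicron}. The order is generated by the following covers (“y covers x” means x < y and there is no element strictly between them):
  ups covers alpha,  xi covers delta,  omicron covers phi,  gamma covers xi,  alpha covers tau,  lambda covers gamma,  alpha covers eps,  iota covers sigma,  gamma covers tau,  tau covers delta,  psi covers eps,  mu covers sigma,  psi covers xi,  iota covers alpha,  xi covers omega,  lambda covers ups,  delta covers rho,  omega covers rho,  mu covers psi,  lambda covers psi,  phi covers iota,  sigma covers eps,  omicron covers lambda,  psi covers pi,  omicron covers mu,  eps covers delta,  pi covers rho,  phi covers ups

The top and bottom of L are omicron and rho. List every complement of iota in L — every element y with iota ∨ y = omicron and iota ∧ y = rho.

Need y with iota ∨ y = omicron and iota ∧ y = rho.
Checking each element gives: omega, pi.

omega, pi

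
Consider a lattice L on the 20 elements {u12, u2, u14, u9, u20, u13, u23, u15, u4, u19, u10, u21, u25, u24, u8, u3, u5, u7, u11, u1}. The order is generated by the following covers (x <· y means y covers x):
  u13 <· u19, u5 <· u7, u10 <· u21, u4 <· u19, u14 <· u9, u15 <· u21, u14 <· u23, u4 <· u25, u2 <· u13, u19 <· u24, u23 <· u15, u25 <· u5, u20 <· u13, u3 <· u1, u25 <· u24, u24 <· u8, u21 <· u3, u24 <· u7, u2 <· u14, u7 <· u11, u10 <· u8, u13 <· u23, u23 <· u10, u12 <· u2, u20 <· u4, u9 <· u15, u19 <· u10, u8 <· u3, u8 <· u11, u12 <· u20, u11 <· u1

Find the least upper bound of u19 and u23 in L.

Common upper bounds of {u19, u23}: u1, u10, u11, u21, u3, u8.
The least among these is u10.

u10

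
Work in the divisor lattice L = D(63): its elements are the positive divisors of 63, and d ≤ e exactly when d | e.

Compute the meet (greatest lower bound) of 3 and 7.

1

Common lower bounds of {3, 7}: 1.
The greatest among these is 1.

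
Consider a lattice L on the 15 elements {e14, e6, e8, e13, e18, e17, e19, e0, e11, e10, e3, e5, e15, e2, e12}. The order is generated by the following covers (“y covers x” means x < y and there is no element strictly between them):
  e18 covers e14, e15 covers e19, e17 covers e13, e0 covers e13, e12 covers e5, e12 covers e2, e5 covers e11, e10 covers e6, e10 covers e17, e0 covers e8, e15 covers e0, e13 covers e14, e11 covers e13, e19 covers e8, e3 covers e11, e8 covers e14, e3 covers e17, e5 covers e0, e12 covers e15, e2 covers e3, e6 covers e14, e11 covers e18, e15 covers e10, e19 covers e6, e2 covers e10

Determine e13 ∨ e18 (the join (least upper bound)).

Common upper bounds of {e13, e18}: e11, e12, e2, e3, e5.
The least among these is e11.

e11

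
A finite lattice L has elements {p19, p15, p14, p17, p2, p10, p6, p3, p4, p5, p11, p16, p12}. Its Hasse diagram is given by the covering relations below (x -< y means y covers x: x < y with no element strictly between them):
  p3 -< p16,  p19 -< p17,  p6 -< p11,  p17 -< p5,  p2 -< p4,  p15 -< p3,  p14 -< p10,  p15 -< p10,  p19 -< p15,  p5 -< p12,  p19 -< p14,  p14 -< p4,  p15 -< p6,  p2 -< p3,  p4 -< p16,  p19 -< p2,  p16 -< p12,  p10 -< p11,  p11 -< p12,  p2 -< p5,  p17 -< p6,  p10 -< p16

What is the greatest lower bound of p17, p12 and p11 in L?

p17

Common lower bounds of {p17, p12, p11}: p17, p19.
The greatest among these is p17.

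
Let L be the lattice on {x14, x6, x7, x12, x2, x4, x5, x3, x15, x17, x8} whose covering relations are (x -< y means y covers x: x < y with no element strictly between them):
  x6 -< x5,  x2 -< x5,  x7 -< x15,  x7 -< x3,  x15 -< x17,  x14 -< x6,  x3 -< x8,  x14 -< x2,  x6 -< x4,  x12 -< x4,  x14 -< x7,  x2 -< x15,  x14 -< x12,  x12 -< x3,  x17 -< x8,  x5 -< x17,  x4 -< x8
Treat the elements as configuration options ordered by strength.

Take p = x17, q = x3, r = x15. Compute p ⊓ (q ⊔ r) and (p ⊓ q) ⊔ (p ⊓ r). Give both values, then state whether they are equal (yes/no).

q ⊔ r = x8, so p ⊓ (q ⊔ r) = x17 ⊓ x8 = x17.
p ⊓ q = x7 and p ⊓ r = x15, so (p ⊓ q) ⊔ (p ⊓ r) = x7 ⊔ x15 = x15.
Equal: no.

x17; x15; no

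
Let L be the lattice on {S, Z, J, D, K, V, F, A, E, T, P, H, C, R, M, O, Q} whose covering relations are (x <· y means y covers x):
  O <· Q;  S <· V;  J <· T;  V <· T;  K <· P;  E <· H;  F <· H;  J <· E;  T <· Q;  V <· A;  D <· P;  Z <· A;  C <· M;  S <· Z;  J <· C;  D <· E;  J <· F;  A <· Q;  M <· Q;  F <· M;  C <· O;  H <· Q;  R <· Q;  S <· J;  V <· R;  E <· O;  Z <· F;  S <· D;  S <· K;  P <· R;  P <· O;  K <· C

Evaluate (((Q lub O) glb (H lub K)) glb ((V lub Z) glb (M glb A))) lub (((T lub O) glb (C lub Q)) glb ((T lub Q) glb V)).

Q ∨ O = Q
H ∨ K = Q
Q ∧ Q = Q
V ∨ Z = A
M ∧ A = Z
A ∧ Z = Z
Q ∧ Z = Z
T ∨ O = Q
C ∨ Q = Q
Q ∧ Q = Q
T ∨ Q = Q
Q ∧ V = V
Q ∧ V = V
Z ∨ V = A

A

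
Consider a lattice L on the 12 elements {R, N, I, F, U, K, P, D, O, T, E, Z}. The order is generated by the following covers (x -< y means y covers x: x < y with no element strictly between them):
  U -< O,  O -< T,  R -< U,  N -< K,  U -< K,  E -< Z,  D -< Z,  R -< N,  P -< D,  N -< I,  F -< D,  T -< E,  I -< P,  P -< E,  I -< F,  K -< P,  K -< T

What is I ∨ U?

Common upper bounds of {I, U}: D, E, P, Z.
The least among these is P.

P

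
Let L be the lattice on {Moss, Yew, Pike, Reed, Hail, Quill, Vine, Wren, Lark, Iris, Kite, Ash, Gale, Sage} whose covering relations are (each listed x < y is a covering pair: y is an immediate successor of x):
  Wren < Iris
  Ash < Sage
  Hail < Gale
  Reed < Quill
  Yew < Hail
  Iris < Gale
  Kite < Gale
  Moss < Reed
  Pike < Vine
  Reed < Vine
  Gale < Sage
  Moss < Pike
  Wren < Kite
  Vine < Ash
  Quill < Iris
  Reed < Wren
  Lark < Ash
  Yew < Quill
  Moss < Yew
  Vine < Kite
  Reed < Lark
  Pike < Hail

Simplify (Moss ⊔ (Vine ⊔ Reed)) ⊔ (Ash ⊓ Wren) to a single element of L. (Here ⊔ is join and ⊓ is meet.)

Vine

Vine ∨ Reed = Vine
Moss ∨ Vine = Vine
Ash ∧ Wren = Reed
Vine ∨ Reed = Vine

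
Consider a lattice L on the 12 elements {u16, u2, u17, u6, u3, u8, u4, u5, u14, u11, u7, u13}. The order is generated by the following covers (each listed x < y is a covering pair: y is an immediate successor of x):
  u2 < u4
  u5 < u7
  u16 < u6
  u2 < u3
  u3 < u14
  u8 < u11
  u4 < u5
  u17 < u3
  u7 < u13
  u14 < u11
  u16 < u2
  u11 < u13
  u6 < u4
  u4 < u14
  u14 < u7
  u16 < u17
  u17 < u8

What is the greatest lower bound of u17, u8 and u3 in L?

u17

Common lower bounds of {u17, u8, u3}: u16, u17.
The greatest among these is u17.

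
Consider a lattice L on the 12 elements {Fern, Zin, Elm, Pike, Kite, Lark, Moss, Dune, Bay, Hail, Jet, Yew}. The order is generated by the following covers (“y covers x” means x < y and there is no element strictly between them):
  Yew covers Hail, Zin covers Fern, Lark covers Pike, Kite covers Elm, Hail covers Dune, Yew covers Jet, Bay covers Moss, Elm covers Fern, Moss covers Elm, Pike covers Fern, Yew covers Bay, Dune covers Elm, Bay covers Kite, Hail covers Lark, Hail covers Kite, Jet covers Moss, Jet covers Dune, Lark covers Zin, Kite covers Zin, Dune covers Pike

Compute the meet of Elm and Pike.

Fern

Common lower bounds of {Elm, Pike}: Fern.
The greatest among these is Fern.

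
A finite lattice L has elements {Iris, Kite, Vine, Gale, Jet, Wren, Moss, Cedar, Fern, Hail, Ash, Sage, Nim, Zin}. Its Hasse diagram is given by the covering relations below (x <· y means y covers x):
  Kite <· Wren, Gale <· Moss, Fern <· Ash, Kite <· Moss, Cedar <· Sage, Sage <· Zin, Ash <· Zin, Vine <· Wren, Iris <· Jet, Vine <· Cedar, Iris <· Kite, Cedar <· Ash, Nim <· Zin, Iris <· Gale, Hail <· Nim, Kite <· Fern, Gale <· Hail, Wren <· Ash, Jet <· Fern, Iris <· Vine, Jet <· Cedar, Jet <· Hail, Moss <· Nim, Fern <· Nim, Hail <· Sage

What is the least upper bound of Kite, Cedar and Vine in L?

Common upper bounds of {Kite, Cedar, Vine}: Ash, Zin.
The least among these is Ash.

Ash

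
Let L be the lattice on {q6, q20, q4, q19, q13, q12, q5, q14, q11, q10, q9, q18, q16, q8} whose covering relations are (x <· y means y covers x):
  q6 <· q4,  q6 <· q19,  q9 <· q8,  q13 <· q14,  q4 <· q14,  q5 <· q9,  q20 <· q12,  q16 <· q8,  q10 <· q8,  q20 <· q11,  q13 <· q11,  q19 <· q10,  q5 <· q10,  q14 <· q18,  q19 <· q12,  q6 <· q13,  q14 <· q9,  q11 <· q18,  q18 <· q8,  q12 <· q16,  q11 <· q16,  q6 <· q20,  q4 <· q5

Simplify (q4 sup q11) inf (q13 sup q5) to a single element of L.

q14

q4 ∨ q11 = q18
q13 ∨ q5 = q9
q18 ∧ q9 = q14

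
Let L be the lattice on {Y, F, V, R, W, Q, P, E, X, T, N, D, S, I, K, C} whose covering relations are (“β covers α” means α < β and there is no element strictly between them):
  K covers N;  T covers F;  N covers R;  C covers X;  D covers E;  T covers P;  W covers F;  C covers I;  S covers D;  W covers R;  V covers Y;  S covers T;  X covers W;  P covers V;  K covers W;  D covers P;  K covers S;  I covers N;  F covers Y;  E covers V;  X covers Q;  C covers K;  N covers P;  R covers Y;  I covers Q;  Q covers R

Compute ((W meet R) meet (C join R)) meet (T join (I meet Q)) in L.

R

W ∧ R = R
C ∨ R = C
R ∧ C = R
I ∧ Q = Q
T ∨ Q = C
R ∧ C = R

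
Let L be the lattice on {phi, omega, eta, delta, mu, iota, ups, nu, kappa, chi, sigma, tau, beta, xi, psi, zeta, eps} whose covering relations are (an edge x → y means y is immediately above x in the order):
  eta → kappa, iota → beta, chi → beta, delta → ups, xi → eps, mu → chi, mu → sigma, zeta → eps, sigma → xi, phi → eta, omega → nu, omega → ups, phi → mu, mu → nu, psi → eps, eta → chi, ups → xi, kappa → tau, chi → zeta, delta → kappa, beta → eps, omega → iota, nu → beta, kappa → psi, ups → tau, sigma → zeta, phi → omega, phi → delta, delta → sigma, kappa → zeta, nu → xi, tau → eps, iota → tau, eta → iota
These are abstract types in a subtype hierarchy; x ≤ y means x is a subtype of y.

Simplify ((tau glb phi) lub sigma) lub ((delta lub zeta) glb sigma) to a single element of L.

sigma

tau ∧ phi = phi
phi ∨ sigma = sigma
delta ∨ zeta = zeta
zeta ∧ sigma = sigma
sigma ∨ sigma = sigma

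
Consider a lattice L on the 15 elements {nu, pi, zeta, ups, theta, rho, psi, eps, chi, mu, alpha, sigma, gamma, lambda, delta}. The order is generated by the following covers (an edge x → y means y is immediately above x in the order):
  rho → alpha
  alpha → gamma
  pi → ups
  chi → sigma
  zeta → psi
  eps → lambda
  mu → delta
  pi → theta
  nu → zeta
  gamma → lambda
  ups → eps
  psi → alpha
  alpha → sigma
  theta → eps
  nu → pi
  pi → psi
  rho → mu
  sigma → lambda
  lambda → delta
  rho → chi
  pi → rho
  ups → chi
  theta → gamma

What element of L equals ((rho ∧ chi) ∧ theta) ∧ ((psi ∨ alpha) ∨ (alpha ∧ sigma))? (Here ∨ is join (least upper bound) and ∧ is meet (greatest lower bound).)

pi

rho ∧ chi = rho
rho ∧ theta = pi
psi ∨ alpha = alpha
alpha ∧ sigma = alpha
alpha ∨ alpha = alpha
pi ∧ alpha = pi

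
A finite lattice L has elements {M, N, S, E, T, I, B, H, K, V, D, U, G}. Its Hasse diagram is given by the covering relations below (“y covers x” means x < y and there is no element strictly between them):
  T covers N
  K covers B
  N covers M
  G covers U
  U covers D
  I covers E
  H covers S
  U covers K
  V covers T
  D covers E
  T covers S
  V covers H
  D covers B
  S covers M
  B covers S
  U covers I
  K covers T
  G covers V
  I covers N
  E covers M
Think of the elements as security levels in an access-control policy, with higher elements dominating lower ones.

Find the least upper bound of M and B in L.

B

Common upper bounds of {M, B}: B, D, G, K, U.
The least among these is B.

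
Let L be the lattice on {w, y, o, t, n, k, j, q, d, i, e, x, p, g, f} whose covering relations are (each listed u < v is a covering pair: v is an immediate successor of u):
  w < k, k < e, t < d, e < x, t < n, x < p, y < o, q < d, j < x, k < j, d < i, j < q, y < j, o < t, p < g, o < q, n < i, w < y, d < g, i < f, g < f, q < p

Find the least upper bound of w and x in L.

x

Common upper bounds of {w, x}: f, g, p, x.
The least among these is x.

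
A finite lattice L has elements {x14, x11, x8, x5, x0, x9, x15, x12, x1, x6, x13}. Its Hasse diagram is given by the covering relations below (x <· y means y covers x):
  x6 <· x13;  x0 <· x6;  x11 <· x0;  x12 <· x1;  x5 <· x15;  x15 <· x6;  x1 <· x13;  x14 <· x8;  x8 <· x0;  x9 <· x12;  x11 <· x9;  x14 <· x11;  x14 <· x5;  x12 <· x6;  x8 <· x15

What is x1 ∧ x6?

x12

Common lower bounds of {x1, x6}: x11, x12, x14, x9.
The greatest among these is x12.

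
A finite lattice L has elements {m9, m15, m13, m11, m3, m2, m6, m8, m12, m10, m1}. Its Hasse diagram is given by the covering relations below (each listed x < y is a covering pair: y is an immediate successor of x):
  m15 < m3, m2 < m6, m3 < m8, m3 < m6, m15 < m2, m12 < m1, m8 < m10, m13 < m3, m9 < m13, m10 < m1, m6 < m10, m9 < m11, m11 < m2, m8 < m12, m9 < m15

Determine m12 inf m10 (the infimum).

m8

Common lower bounds of {m12, m10}: m13, m15, m3, m8, m9.
The greatest among these is m8.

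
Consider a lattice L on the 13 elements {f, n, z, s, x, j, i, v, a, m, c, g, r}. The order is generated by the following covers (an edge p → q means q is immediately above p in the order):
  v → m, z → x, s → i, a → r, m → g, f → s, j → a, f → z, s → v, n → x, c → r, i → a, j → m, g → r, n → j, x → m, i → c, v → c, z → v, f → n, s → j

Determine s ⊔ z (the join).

Common upper bounds of {s, z}: c, g, m, r, v.
The least among these is v.

v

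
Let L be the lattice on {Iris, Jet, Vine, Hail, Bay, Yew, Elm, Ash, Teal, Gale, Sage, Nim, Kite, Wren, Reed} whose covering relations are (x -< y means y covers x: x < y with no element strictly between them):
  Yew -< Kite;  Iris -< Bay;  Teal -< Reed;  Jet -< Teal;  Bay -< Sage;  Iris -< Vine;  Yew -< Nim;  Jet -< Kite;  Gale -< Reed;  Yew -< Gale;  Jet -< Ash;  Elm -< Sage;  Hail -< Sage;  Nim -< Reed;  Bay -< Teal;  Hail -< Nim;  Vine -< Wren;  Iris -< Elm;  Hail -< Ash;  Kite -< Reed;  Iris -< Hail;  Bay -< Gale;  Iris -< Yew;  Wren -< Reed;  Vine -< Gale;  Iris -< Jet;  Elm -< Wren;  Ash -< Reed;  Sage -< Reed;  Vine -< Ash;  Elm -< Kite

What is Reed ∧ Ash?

Ash

Common lower bounds of {Reed, Ash}: Ash, Hail, Iris, Jet, Vine.
The greatest among these is Ash.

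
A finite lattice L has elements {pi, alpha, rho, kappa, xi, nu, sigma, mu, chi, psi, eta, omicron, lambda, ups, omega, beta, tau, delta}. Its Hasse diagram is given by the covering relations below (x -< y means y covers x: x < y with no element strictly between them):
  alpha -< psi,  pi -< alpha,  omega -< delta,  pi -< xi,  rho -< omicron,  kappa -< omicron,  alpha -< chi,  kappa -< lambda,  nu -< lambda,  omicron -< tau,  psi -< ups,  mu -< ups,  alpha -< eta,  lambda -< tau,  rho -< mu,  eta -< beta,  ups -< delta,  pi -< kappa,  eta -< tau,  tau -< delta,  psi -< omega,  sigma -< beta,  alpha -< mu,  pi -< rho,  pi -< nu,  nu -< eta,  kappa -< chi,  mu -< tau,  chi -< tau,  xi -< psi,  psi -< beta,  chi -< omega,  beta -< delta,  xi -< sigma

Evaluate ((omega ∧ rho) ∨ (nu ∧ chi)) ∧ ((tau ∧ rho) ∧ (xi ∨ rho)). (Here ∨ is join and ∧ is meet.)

omega ∧ rho = pi
nu ∧ chi = pi
pi ∨ pi = pi
tau ∧ rho = rho
xi ∨ rho = ups
rho ∧ ups = rho
pi ∧ rho = pi

pi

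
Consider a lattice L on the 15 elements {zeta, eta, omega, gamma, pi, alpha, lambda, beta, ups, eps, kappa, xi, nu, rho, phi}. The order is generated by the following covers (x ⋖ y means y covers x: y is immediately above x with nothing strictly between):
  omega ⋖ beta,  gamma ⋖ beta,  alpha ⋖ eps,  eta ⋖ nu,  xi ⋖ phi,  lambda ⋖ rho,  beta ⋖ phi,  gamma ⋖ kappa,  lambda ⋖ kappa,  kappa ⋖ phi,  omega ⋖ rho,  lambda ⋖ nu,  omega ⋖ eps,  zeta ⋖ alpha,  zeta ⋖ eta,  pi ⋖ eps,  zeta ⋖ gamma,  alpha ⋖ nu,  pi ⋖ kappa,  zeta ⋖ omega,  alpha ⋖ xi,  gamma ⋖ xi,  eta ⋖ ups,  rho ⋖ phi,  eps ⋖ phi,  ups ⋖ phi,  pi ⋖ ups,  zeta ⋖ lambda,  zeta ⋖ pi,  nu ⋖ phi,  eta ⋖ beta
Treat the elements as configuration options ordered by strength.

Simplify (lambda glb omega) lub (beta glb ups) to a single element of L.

eta

lambda ∧ omega = zeta
beta ∧ ups = eta
zeta ∨ eta = eta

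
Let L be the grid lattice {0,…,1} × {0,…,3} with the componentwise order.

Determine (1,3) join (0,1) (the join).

(1,3)

In a product of chains, the join is componentwise max, giving (1,3).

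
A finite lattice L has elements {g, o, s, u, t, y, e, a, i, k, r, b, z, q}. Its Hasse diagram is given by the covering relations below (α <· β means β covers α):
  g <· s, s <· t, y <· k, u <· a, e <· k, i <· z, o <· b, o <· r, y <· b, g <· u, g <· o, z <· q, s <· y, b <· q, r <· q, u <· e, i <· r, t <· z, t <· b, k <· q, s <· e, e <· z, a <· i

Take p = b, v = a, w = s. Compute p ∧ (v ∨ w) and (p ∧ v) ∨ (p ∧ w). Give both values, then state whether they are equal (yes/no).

t; s; no

v ∨ w = z, so p ∧ (v ∨ w) = b ∧ z = t.
p ∧ v = g and p ∧ w = s, so (p ∧ v) ∨ (p ∧ w) = g ∨ s = s.
Equal: no.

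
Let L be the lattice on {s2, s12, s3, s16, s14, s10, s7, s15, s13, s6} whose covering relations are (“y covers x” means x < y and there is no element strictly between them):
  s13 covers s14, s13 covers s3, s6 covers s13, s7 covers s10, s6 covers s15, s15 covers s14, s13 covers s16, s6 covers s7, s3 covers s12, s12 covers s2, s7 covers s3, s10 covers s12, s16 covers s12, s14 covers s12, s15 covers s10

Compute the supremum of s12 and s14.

s14

Common upper bounds of {s12, s14}: s13, s14, s15, s6.
The least among these is s14.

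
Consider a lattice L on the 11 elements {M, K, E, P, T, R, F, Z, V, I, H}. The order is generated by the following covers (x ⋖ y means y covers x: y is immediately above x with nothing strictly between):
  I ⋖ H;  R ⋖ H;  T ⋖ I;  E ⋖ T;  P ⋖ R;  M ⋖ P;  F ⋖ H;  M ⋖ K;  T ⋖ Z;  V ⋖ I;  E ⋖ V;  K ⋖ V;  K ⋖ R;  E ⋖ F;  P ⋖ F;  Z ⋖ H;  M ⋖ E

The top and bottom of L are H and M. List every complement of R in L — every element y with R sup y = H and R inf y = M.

E, T, Z

Need y with R ∨ y = H and R ∧ y = M.
Checking each element gives: E, T, Z.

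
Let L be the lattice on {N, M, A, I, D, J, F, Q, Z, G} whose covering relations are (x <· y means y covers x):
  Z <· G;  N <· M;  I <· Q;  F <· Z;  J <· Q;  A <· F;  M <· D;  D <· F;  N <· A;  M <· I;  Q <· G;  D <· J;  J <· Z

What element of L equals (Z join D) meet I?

Z ∨ D = Z
Z ∧ I = M

M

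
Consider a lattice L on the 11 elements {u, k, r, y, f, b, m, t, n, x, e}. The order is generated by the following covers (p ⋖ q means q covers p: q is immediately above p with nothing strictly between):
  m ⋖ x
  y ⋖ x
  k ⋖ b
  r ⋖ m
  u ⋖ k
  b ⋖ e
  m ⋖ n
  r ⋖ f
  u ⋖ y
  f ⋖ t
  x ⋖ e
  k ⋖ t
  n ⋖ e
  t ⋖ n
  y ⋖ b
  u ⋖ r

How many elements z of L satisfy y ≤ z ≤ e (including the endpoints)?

The interval [y, e] = {b, e, x, y}, which has 4 elements.

4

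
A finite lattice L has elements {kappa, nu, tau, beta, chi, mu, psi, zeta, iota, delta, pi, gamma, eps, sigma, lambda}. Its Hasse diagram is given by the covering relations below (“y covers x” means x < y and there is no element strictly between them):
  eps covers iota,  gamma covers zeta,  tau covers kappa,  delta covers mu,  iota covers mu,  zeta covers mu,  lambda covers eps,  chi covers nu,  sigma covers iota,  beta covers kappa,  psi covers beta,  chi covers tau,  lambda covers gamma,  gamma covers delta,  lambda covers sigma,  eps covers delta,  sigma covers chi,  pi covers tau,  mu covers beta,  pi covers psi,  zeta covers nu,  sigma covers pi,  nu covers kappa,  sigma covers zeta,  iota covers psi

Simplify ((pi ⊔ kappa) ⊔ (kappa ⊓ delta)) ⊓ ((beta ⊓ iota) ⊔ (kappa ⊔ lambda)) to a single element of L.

pi

pi ∨ kappa = pi
kappa ∧ delta = kappa
pi ∨ kappa = pi
beta ∧ iota = beta
kappa ∨ lambda = lambda
beta ∨ lambda = lambda
pi ∧ lambda = pi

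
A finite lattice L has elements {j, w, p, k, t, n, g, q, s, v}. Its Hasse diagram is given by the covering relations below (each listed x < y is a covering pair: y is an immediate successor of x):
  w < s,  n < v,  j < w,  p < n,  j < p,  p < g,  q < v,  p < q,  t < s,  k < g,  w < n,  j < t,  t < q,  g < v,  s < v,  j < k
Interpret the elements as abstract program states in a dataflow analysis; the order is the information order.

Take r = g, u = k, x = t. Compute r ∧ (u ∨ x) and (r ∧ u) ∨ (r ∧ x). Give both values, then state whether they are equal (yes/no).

u ∨ x = v, so r ∧ (u ∨ x) = g ∧ v = g.
r ∧ u = k and r ∧ x = j, so (r ∧ u) ∨ (r ∧ x) = k ∨ j = k.
Equal: no.

g; k; no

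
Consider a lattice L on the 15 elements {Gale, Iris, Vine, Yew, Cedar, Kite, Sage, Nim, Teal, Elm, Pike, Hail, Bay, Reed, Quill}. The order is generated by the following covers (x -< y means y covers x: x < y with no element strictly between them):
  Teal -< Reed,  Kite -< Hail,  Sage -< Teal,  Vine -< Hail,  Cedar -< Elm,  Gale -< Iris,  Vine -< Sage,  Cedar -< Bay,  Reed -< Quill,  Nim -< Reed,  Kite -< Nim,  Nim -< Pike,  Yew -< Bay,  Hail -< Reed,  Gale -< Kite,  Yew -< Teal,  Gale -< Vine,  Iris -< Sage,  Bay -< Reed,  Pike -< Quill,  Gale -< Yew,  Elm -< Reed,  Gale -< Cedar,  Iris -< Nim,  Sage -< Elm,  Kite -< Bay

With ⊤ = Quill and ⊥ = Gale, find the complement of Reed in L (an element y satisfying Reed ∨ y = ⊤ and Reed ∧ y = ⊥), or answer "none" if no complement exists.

none

For every candidate y, either Reed ∨ y ≠ Quill or Reed ∧ y ≠ Gale; no complement exists.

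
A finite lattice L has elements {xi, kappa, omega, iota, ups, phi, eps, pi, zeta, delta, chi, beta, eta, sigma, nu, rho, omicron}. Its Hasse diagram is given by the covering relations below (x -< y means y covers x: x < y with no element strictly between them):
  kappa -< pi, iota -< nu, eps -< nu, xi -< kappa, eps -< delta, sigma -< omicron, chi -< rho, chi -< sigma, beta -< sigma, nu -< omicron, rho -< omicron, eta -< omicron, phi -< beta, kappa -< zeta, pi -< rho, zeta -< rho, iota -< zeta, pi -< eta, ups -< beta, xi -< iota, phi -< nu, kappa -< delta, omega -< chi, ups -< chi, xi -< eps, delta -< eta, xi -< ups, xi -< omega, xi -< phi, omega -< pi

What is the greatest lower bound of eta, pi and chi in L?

Common lower bounds of {eta, pi, chi}: omega, xi.
The greatest among these is omega.

omega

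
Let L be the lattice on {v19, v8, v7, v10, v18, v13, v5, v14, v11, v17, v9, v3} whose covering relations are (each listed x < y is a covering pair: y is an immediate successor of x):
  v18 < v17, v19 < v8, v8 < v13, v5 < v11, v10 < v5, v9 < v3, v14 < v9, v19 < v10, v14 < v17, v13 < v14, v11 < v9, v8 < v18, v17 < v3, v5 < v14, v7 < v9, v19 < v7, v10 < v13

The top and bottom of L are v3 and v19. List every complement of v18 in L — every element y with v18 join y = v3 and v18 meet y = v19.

Need y with v18 ∨ y = v3 and v18 ∧ y = v19.
Checking each element gives: v11, v7.

v11, v7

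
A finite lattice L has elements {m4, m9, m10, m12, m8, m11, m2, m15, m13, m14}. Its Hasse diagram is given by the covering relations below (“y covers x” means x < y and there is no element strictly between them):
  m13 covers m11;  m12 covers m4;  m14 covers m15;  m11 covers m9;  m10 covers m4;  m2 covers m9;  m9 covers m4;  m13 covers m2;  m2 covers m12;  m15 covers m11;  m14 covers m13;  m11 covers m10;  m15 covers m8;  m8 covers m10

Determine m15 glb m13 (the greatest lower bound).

Common lower bounds of {m15, m13}: m10, m11, m4, m9.
The greatest among these is m11.

m11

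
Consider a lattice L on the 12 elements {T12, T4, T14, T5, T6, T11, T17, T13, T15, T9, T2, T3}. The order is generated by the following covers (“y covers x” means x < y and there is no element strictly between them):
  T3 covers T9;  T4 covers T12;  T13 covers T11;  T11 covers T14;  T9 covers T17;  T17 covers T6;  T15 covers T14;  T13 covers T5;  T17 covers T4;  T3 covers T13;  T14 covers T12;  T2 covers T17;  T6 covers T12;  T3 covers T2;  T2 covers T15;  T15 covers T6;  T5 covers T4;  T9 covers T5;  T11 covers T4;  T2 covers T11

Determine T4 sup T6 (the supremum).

T17

Common upper bounds of {T4, T6}: T17, T2, T3, T9.
The least among these is T17.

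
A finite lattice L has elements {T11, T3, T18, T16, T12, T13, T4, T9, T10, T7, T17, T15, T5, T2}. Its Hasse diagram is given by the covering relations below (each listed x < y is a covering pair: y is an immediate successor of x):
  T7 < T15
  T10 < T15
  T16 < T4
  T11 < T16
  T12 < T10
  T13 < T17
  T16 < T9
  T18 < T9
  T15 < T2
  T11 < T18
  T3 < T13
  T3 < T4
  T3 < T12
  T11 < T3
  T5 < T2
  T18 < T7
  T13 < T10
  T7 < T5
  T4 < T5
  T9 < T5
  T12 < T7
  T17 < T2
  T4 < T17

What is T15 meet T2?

Common lower bounds of {T15, T2}: T10, T11, T12, T13, T15, T18, T3, T7.
The greatest among these is T15.

T15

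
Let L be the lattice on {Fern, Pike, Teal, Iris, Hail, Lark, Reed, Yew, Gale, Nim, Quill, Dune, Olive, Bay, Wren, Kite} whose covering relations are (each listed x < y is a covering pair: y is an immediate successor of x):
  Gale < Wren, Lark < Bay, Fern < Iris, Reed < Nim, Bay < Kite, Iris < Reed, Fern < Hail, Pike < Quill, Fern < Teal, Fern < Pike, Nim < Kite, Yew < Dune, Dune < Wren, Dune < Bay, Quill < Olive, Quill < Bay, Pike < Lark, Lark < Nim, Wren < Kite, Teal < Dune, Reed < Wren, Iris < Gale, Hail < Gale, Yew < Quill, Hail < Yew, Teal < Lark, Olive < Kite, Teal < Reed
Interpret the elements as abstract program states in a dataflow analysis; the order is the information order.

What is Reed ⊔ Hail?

Common upper bounds of {Reed, Hail}: Kite, Wren.
The least among these is Wren.

Wren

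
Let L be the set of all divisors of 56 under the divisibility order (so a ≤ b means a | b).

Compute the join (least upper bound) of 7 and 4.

28

Common upper bounds of {7, 4}: 28, 56.
The least among these is 28.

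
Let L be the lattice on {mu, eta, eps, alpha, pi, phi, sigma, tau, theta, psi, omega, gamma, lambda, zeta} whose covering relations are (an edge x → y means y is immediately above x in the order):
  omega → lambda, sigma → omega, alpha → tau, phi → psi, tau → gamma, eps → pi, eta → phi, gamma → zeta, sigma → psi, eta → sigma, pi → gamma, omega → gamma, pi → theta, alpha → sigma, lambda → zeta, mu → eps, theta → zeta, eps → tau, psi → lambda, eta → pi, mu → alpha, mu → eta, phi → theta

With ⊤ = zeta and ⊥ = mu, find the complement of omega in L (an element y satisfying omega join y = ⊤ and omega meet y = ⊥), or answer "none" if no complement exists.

none

For every candidate y, either omega ∨ y ≠ zeta or omega ∧ y ≠ mu; no complement exists.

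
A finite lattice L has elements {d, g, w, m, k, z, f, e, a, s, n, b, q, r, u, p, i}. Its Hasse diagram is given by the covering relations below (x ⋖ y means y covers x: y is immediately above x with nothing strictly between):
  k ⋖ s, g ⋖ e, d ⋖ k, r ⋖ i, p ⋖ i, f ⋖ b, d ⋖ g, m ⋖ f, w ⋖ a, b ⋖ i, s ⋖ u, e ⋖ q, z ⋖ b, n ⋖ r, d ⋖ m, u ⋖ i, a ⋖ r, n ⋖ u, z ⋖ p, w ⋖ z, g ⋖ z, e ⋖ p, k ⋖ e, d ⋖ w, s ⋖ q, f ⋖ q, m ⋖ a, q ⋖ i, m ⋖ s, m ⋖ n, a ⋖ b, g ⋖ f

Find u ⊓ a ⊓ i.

Common lower bounds of {u, a, i}: d, m.
The greatest among these is m.

m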